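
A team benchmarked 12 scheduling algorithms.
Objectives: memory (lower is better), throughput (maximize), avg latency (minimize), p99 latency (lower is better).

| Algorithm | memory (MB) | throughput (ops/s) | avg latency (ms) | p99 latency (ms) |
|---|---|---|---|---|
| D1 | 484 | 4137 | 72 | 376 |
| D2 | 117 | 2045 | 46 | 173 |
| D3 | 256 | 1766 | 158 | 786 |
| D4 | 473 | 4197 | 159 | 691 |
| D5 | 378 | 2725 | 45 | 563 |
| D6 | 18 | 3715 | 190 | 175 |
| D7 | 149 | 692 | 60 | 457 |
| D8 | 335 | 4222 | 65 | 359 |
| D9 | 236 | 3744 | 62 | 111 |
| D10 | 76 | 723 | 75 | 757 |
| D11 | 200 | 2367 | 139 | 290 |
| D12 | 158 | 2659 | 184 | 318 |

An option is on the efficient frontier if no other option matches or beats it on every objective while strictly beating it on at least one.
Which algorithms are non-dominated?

D2, D5, D6, D8, D9, D10, D11, D12

D1: dominated by D8 (memory 335≤484, throughput 4222≥4137, avg latency 65≤72, p99 latency 359≤376).
D2: not dominated.
D3: dominated by D2 (memory 117≤256, throughput 2045≥1766, avg latency 46≤158, p99 latency 173≤786).
D4: dominated by D8 (memory 335≤473, throughput 4222≥4197, avg latency 65≤159, p99 latency 359≤691).
D5: not dominated (best avg latency).
D6: not dominated (best memory).
D7: dominated by D2 (memory 117≤149, throughput 2045≥692, avg latency 46≤60, p99 latency 173≤457).
D8: not dominated (best throughput).
D9: not dominated (best p99 latency).
D10: not dominated.
D11: not dominated.
D12: not dominated.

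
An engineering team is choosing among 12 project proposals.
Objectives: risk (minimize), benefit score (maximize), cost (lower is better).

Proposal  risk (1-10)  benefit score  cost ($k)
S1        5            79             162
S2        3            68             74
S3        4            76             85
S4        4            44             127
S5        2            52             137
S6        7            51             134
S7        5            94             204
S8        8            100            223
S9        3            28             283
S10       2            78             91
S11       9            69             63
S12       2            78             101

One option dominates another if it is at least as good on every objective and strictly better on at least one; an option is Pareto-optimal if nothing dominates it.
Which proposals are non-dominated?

S1: not dominated.
S2: not dominated.
S3: not dominated.
S4: dominated by S2 (risk 3≤4, benefit score 68≥44, cost 74≤127).
S5: dominated by S10 (risk 2≤2, benefit score 78≥52, cost 91≤137).
S6: dominated by S2 (risk 3≤7, benefit score 68≥51, cost 74≤134).
S7: not dominated.
S8: not dominated (best benefit score).
S9: dominated by S2 (risk 3≤3, benefit score 68≥28, cost 74≤283).
S10: not dominated.
S11: not dominated (best cost).
S12: dominated by S10 (risk 2≤2, benefit score 78≥78, cost 91≤101).

S1, S2, S3, S7, S8, S10, S11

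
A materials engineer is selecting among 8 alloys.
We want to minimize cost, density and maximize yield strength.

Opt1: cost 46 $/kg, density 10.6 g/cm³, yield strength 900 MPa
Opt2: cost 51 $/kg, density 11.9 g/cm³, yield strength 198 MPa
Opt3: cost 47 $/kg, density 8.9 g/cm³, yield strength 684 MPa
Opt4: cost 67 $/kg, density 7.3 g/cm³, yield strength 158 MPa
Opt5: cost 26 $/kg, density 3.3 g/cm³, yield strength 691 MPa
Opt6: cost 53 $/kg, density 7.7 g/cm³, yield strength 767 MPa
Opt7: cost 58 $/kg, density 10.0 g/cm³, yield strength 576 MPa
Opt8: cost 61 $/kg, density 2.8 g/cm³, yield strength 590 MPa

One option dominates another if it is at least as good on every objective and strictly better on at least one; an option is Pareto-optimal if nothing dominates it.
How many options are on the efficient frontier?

4

Opt1: not dominated (best yield strength).
Opt2: dominated by Opt1 (cost 46≤51, density 10.6≤11.9, yield strength 900≥198).
Opt3: dominated by Opt5 (cost 26≤47, density 3.3≤8.9, yield strength 691≥684).
Opt4: dominated by Opt5 (cost 26≤67, density 3.3≤7.3, yield strength 691≥158).
Opt5: not dominated (best cost).
Opt6: not dominated.
Opt7: dominated by Opt3 (cost 47≤58, density 8.9≤10.0, yield strength 684≥576).
Opt8: not dominated (best density).
Pareto-optimal: Opt1, Opt5, Opt6, Opt8 → 4.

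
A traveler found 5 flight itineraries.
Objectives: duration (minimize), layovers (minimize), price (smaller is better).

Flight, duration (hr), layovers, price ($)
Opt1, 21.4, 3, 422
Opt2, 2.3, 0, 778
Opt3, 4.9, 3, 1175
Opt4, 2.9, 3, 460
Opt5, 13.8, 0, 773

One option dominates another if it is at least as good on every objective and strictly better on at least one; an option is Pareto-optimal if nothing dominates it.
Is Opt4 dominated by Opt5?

No

Opt5 vs Opt4: Opt5 is worse on duration (13.8 vs 2.9), so it does not dominate Opt4.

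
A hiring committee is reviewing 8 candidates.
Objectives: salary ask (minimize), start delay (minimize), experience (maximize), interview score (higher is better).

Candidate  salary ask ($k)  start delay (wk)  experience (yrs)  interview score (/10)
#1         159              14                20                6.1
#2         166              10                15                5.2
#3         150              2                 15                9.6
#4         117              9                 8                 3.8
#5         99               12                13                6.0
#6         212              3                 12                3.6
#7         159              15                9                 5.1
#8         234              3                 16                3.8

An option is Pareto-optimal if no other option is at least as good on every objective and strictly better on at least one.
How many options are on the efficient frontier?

5

#1: not dominated (best experience).
#2: dominated by #3 (salary ask 150≤166, start delay 2≤10, experience 15≥15, interview score 9.6≥5.2).
#3: not dominated (best start delay).
#4: not dominated.
#5: not dominated (best salary ask).
#6: dominated by #3 (salary ask 150≤212, start delay 2≤3, experience 15≥12, interview score 9.6≥3.6).
#7: dominated by #1 (salary ask 159≤159, start delay 14≤15, experience 20≥9, interview score 6.1≥5.1).
#8: not dominated.
Pareto-optimal: #1, #3, #4, #5, #8 → 5.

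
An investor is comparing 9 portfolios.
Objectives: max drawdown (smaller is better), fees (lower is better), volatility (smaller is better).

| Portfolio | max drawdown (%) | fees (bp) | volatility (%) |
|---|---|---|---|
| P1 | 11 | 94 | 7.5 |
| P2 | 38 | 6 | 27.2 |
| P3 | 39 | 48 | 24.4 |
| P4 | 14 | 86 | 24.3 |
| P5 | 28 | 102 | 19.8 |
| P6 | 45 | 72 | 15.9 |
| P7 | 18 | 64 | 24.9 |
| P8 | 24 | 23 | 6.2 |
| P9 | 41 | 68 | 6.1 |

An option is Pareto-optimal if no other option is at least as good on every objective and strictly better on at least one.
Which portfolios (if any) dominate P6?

P8: max drawdown 24≤45, fees 23≤72, volatility 6.2≤15.9 — dominates P6.
P9: max drawdown 41≤45, fees 68≤72, volatility 6.1≤15.9 — dominates P6.
Others (P1, P2, P3, P4, P5, P7) are each worse than P6 on at least one objective.

P8, P9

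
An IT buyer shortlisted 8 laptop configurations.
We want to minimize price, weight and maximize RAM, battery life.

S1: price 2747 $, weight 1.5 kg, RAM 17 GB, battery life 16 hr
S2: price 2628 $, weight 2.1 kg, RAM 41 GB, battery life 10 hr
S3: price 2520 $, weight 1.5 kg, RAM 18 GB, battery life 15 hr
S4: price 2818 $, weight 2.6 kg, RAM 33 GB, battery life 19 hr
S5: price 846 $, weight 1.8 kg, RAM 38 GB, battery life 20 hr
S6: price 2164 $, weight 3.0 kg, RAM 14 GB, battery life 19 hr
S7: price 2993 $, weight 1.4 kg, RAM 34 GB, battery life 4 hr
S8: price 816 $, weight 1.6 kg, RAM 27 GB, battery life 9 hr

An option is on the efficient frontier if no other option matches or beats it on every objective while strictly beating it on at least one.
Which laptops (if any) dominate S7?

none

S1: worse on weight (1.5 vs 1.4).
S2: worse on weight (2.1 vs 1.4).
S3: worse on weight (1.5 vs 1.4).
S4: worse on weight (2.6 vs 1.4).
S5: worse on weight (1.8 vs 1.4).
S6: worse on weight (3.0 vs 1.4).
S8: worse on weight (1.6 vs 1.4).
No option dominates S7.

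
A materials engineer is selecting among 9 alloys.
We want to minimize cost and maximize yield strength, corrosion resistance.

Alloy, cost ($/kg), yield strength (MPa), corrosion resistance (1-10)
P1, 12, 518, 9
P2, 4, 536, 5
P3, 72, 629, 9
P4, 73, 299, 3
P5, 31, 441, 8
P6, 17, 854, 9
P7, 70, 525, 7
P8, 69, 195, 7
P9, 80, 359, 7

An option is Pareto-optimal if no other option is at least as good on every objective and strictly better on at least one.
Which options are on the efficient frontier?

P1, P2, P6

P1: not dominated.
P2: not dominated (best cost).
P3: dominated by P6 (cost 17≤72, yield strength 854≥629, corrosion resistance 9≥9).
P4: dominated by P1 (cost 12≤73, yield strength 518≥299, corrosion resistance 9≥3).
P5: dominated by P1 (cost 12≤31, yield strength 518≥441, corrosion resistance 9≥8).
P6: not dominated (best yield strength).
P7: dominated by P6 (cost 17≤70, yield strength 854≥525, corrosion resistance 9≥7).
P8: dominated by P1 (cost 12≤69, yield strength 518≥195, corrosion resistance 9≥7).
P9: dominated by P1 (cost 12≤80, yield strength 518≥359, corrosion resistance 9≥7).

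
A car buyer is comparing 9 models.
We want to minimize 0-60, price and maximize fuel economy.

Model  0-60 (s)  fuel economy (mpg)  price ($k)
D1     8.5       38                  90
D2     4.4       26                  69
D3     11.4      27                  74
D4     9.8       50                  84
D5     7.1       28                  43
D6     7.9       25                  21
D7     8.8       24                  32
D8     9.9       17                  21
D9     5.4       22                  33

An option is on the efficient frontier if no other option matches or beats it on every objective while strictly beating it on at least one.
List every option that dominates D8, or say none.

D6: 0-60 7.9≤9.9, fuel economy 25≥17, price 21≤21 — dominates D8.
Others (D1, D2, D3, D4, D5, D7, D9) are each worse than D8 on at least one objective.

D6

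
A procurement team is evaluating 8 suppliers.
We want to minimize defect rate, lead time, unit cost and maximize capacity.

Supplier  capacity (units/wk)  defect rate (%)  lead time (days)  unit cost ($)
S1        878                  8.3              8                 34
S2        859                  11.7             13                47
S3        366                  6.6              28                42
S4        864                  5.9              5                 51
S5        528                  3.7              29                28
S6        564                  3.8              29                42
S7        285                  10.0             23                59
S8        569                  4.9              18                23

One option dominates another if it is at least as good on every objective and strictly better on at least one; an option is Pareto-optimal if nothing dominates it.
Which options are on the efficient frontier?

S1: not dominated (best capacity).
S2: dominated by S1 (capacity 878≥859, defect rate 8.3≤11.7, lead time 8≤13, unit cost 34≤47).
S3: dominated by S8 (capacity 569≥366, defect rate 4.9≤6.6, lead time 18≤28, unit cost 23≤42).
S4: not dominated (best lead time).
S5: not dominated (best defect rate).
S6: not dominated.
S7: dominated by S1 (capacity 878≥285, defect rate 8.3≤10.0, lead time 8≤23, unit cost 34≤59).
S8: not dominated (best unit cost).

S1, S4, S5, S6, S8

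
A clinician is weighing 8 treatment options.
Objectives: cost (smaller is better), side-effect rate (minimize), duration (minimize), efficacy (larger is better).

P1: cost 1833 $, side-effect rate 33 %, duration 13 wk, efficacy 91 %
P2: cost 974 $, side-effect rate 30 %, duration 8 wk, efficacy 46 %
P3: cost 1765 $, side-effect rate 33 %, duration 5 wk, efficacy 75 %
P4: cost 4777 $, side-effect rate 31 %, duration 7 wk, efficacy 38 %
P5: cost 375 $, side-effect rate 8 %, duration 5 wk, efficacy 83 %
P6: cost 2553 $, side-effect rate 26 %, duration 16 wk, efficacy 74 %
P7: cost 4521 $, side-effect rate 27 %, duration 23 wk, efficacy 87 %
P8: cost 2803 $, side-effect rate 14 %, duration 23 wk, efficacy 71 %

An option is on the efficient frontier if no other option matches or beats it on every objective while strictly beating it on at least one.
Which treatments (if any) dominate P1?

none

P2: worse on efficacy (46 vs 91).
P3: worse on efficacy (75 vs 91).
P4: worse on cost (4777 vs 1833).
P5: worse on efficacy (83 vs 91).
P6: worse on cost (2553 vs 1833).
P7: worse on cost (4521 vs 1833).
P8: worse on cost (2803 vs 1833).
No option dominates P1.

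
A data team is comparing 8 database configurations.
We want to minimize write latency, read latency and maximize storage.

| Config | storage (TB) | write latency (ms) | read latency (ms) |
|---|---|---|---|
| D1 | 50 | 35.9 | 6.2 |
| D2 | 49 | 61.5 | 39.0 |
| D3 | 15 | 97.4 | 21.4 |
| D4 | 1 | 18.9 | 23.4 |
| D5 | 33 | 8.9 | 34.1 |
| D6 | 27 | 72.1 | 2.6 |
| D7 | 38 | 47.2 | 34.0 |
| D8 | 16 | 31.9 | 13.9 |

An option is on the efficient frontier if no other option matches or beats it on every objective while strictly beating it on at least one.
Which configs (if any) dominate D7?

D1: storage 50≥38, write latency 35.9≤47.2, read latency 6.2≤34.0 — dominates D7.
Others (D2, D3, D4, D5, D6, D8) are each worse than D7 on at least one objective.

D1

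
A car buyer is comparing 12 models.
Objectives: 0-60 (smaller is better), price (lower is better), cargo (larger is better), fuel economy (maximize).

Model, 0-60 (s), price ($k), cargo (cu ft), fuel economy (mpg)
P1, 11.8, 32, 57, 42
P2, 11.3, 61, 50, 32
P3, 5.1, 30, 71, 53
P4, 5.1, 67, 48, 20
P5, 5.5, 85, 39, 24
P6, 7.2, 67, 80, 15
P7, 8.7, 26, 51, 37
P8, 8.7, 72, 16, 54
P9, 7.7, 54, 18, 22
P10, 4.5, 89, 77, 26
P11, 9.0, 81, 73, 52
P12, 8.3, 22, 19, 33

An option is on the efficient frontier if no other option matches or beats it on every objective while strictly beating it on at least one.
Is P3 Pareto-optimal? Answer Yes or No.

P1: worse on 0-60 (11.8 vs 5.1).
P2: worse on 0-60 (11.3 vs 5.1).
P4: worse on price (67 vs 30).
P5: worse on 0-60 (5.5 vs 5.1).
P6: worse on 0-60 (7.2 vs 5.1).
P7: worse on 0-60 (8.7 vs 5.1).
P8: worse on 0-60 (8.7 vs 5.1).
P9: worse on 0-60 (7.7 vs 5.1).
P10: worse on price (89 vs 30).
P11: worse on 0-60 (9.0 vs 5.1).
P12: worse on 0-60 (8.3 vs 5.1).
No option is at least as good as P3 on every objective and strictly better on one.

Yes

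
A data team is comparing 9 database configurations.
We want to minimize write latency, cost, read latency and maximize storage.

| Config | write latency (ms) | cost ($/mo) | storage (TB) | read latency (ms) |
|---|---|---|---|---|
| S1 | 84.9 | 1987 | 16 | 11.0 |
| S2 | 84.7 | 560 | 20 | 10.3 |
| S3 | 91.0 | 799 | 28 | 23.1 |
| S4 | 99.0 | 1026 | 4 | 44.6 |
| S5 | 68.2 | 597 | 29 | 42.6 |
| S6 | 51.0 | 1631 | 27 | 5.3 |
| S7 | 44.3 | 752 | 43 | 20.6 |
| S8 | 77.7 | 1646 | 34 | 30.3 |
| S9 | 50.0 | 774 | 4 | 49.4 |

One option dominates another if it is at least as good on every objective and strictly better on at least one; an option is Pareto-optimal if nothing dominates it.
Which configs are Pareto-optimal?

S1: dominated by S2 (write latency 84.7≤84.9, cost 560≤1987, storage 20≥16, read latency 10.3≤11.0).
S2: not dominated (best cost).
S3: dominated by S7 (write latency 44.3≤91.0, cost 752≤799, storage 43≥28, read latency 20.6≤23.1).
S4: dominated by S2 (write latency 84.7≤99.0, cost 560≤1026, storage 20≥4, read latency 10.3≤44.6).
S5: not dominated.
S6: not dominated (best read latency).
S7: not dominated (best write latency).
S8: dominated by S7 (write latency 44.3≤77.7, cost 752≤1646, storage 43≥34, read latency 20.6≤30.3).
S9: dominated by S7 (write latency 44.3≤50.0, cost 752≤774, storage 43≥4, read latency 20.6≤49.4).

S2, S5, S6, S7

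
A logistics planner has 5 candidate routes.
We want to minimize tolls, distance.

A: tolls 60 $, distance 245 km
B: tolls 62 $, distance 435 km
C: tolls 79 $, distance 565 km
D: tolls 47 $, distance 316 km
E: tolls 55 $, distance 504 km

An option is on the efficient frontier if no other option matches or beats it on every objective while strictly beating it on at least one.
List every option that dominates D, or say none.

none

A: worse on tolls (60 vs 47).
B: worse on tolls (62 vs 47).
C: worse on tolls (79 vs 47).
E: worse on tolls (55 vs 47).
No option dominates D.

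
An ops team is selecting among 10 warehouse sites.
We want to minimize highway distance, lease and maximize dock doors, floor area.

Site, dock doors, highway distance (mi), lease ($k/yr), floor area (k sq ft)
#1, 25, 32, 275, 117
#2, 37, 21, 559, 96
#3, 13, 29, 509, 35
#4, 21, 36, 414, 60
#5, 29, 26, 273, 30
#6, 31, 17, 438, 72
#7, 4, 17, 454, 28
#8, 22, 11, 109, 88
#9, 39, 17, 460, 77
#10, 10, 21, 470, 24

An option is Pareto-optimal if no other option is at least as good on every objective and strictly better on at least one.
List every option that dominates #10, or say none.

#6: dock doors 31≥10, highway distance 17≤21, lease 438≤470, floor area 72≥24 — dominates #10.
#8: dock doors 22≥10, highway distance 11≤21, lease 109≤470, floor area 88≥24 — dominates #10.
#9: dock doors 39≥10, highway distance 17≤21, lease 460≤470, floor area 77≥24 — dominates #10.
Others (#1, #2, #3, #4, #5, #7) are each worse than #10 on at least one objective.

#6, #8, #9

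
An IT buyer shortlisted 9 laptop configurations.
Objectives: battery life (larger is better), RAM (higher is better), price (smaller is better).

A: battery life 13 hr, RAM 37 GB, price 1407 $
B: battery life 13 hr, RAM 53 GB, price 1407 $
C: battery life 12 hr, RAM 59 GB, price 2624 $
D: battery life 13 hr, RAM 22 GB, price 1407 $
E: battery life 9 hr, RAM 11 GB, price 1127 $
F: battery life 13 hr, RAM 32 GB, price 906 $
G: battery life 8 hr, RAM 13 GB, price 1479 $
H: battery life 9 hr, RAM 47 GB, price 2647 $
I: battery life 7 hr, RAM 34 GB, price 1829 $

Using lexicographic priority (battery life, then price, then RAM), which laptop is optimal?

F

First maximize battery life: best is 13, kept {A, B, D, F}.
Then minimize price: best is 906, kept {F}.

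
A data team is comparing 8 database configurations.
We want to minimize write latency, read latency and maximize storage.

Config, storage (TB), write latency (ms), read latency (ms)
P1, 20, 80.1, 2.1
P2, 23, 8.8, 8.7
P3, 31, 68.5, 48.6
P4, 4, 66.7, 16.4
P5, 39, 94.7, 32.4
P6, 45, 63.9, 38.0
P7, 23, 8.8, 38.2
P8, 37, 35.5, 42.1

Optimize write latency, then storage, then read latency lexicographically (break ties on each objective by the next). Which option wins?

P2

First minimize write latency: best is 8.8, kept {P2, P7}.
Then maximize storage: best is 23, kept {P2, P7}.
Then minimize read latency: best is 8.7, kept {P2}.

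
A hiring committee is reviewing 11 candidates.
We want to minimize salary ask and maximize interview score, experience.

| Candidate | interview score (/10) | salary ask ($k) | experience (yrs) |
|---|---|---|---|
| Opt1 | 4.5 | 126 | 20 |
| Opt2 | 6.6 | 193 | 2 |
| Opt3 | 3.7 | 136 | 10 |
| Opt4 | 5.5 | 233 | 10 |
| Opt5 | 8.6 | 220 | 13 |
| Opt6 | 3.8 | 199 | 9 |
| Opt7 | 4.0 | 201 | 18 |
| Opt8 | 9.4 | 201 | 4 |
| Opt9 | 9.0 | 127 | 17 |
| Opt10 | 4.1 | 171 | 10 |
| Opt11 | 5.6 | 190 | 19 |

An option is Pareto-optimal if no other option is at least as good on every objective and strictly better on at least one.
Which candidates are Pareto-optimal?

Opt1, Opt8, Opt9, Opt11

Opt1: not dominated (best salary ask).
Opt2: dominated by Opt9 (interview score 9.0≥6.6, salary ask 127≤193, experience 17≥2).
Opt3: dominated by Opt1 (interview score 4.5≥3.7, salary ask 126≤136, experience 20≥10).
Opt4: dominated by Opt5 (interview score 8.6≥5.5, salary ask 220≤233, experience 13≥10).
Opt5: dominated by Opt9 (interview score 9.0≥8.6, salary ask 127≤220, experience 17≥13).
Opt6: dominated by Opt1 (interview score 4.5≥3.8, salary ask 126≤199, experience 20≥9).
Opt7: dominated by Opt1 (interview score 4.5≥4.0, salary ask 126≤201, experience 20≥18).
Opt8: not dominated (best interview score).
Opt9: not dominated.
Opt10: dominated by Opt1 (interview score 4.5≥4.1, salary ask 126≤171, experience 20≥10).
Opt11: not dominated.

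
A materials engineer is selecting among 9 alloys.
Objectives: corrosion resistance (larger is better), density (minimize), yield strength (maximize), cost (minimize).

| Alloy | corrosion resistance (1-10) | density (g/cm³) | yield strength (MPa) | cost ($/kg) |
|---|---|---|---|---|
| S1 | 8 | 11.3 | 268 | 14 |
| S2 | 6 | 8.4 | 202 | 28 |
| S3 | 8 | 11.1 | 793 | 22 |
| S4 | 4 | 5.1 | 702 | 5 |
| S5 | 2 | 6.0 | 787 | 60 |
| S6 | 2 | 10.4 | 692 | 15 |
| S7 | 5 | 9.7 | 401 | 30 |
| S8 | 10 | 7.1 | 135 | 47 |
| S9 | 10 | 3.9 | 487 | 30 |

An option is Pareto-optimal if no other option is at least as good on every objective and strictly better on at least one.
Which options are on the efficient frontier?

S1: not dominated.
S2: not dominated.
S3: not dominated (best yield strength).
S4: not dominated (best cost).
S5: not dominated.
S6: dominated by S4 (corrosion resistance 4≥2, density 5.1≤10.4, yield strength 702≥692, cost 5≤15).
S7: dominated by S9 (corrosion resistance 10≥5, density 3.9≤9.7, yield strength 487≥401, cost 30≤30).
S8: dominated by S9 (corrosion resistance 10≥10, density 3.9≤7.1, yield strength 487≥135, cost 30≤47).
S9: not dominated (best density).

S1, S2, S3, S4, S5, S9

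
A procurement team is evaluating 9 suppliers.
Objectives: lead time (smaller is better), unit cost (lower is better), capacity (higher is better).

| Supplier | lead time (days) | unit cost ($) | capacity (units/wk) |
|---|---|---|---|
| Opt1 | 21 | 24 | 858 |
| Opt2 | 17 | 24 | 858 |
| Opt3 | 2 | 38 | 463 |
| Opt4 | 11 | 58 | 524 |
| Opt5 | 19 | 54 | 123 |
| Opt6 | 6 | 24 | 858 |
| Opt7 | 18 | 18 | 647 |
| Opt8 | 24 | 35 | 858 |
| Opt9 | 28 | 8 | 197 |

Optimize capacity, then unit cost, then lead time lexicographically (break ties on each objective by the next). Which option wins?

First maximize capacity: best is 858, kept {Opt1, Opt2, Opt6, Opt8}.
Then minimize unit cost: best is 24, kept {Opt1, Opt2, Opt6}.
Then minimize lead time: best is 6, kept {Opt6}.

Opt6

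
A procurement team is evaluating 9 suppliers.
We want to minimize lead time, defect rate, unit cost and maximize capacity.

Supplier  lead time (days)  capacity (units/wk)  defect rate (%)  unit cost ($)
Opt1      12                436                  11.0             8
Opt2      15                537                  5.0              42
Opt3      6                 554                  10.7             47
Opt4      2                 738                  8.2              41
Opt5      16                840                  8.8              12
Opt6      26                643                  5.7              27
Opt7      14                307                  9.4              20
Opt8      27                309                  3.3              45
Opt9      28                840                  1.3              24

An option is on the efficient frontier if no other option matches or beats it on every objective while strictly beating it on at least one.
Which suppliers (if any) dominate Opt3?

Opt4

Opt4: lead time 2≤6, capacity 738≥554, defect rate 8.2≤10.7, unit cost 41≤47 — dominates Opt3.
Others (Opt1, Opt2, Opt5, Opt6, Opt7, Opt8, Opt9) are each worse than Opt3 on at least one objective.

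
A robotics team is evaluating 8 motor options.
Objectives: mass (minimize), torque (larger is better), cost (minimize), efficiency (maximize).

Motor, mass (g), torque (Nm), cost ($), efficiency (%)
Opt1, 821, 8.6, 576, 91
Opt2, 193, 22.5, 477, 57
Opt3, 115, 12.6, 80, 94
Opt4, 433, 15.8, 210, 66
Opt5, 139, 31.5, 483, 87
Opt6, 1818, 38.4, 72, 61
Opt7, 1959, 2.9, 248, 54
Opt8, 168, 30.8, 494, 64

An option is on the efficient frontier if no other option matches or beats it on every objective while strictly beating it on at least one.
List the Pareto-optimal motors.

Opt2, Opt3, Opt4, Opt5, Opt6

Opt1: dominated by Opt3 (mass 115≤821, torque 12.6≥8.6, cost 80≤576, efficiency 94≥91).
Opt2: not dominated.
Opt3: not dominated (best mass).
Opt4: not dominated.
Opt5: not dominated.
Opt6: not dominated (best torque).
Opt7: dominated by Opt3 (mass 115≤1959, torque 12.6≥2.9, cost 80≤248, efficiency 94≥54).
Opt8: dominated by Opt5 (mass 139≤168, torque 31.5≥30.8, cost 483≤494, efficiency 87≥64).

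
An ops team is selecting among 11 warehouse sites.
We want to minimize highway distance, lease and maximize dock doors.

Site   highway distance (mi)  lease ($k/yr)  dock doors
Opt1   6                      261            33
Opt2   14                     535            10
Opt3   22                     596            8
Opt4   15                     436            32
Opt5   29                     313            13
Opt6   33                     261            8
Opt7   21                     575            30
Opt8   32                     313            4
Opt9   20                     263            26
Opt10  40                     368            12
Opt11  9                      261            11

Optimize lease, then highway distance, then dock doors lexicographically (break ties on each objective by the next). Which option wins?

Opt1

First minimize lease: best is 261, kept {Opt1, Opt6, Opt11}.
Then minimize highway distance: best is 6, kept {Opt1}.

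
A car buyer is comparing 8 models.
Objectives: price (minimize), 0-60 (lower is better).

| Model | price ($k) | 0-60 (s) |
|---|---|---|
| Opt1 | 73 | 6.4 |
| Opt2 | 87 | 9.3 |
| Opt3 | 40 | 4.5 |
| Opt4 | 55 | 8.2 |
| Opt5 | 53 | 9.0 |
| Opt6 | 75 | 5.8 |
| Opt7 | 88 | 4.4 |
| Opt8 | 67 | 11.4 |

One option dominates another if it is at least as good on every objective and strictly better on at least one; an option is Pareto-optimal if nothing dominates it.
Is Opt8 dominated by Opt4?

Yes

Opt4 vs Opt8: price 55≤67, 0-60 8.2≤11.4 — Opt4 is at least as good on every objective with at least one strict improvement.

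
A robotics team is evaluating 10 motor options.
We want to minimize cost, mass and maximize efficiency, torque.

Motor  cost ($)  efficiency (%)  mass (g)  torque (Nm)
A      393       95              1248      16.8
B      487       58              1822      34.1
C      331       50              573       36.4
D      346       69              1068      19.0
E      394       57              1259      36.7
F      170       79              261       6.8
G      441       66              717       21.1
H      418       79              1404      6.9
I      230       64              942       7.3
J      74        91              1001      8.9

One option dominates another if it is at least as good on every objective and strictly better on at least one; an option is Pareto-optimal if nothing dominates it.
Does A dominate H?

A vs H: cost 393≤418, efficiency 95≥79, mass 1248≤1404, torque 16.8≥6.9 — A is at least as good on every objective with at least one strict improvement.

Yes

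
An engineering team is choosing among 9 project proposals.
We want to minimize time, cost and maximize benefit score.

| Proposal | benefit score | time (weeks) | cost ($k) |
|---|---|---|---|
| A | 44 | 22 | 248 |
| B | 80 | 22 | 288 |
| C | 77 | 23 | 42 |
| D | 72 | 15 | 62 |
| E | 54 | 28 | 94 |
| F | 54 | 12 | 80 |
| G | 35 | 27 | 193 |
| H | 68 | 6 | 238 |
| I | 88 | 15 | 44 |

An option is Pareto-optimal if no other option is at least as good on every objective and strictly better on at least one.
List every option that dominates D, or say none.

I

I: benefit score 88≥72, time 15≤15, cost 44≤62 — dominates D.
Others (A, B, C, E, F, G, H) are each worse than D on at least one objective.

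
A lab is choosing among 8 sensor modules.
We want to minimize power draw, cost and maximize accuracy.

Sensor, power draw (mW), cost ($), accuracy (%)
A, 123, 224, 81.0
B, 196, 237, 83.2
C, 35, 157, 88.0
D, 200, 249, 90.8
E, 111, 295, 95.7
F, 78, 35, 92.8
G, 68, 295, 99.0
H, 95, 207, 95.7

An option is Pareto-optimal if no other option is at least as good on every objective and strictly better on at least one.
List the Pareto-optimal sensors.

A: dominated by C (power draw 35≤123, cost 157≤224, accuracy 88.0≥81.0).
B: dominated by C (power draw 35≤196, cost 157≤237, accuracy 88.0≥83.2).
C: not dominated (best power draw).
D: dominated by F (power draw 78≤200, cost 35≤249, accuracy 92.8≥90.8).
E: dominated by G (power draw 68≤111, cost 295≤295, accuracy 99.0≥95.7).
F: not dominated (best cost).
G: not dominated (best accuracy).
H: not dominated.

C, F, G, H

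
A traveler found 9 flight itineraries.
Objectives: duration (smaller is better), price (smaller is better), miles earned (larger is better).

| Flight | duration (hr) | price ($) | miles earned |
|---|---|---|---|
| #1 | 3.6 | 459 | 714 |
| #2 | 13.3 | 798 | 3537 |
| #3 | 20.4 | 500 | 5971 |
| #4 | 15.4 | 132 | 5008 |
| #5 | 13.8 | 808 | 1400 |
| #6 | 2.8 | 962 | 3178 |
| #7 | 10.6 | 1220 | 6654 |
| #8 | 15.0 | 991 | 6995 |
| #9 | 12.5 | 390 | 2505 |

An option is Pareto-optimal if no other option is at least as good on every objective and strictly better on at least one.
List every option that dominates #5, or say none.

#2: duration 13.3≤13.8, price 798≤808, miles earned 3537≥1400 — dominates #5.
#9: duration 12.5≤13.8, price 390≤808, miles earned 2505≥1400 — dominates #5.
Others (#1, #3, #4, #6, #7, #8) are each worse than #5 on at least one objective.

#2, #9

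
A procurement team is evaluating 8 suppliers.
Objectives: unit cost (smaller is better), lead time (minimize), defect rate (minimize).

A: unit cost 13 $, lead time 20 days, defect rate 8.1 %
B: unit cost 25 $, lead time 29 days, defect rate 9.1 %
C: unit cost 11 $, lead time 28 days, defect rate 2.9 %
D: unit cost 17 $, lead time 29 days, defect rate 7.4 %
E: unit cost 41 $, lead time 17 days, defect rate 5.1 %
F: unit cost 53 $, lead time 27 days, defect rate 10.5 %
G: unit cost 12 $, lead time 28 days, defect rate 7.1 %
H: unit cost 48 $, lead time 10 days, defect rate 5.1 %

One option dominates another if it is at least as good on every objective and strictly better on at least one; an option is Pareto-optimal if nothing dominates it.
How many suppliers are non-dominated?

4

A: not dominated.
B: dominated by A (unit cost 13≤25, lead time 20≤29, defect rate 8.1≤9.1).
C: not dominated (best unit cost).
D: dominated by C (unit cost 11≤17, lead time 28≤29, defect rate 2.9≤7.4).
E: not dominated.
F: dominated by A (unit cost 13≤53, lead time 20≤27, defect rate 8.1≤10.5).
G: dominated by C (unit cost 11≤12, lead time 28≤28, defect rate 2.9≤7.1).
H: not dominated (best lead time).
Pareto-optimal: A, C, E, H → 4.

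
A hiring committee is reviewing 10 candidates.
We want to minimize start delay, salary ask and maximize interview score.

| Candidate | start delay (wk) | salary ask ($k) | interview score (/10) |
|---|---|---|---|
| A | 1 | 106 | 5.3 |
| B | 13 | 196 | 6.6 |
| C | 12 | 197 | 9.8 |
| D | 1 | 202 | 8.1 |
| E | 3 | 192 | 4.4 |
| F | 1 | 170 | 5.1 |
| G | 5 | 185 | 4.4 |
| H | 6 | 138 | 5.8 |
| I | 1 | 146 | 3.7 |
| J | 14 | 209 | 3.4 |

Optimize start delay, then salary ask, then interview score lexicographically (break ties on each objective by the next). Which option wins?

First minimize start delay: best is 1, kept {A, D, F, I}.
Then minimize salary ask: best is 106, kept {A}.

A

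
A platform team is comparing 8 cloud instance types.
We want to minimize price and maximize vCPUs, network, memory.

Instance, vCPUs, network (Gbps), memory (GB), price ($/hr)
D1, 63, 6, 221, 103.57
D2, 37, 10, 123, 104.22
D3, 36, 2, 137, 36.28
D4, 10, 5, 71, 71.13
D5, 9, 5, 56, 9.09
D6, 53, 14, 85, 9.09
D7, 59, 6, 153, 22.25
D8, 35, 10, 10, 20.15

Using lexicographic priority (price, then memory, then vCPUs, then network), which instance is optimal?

First minimize price: best is 9.09, kept {D5, D6}.
Then maximize memory: best is 85, kept {D6}.

D6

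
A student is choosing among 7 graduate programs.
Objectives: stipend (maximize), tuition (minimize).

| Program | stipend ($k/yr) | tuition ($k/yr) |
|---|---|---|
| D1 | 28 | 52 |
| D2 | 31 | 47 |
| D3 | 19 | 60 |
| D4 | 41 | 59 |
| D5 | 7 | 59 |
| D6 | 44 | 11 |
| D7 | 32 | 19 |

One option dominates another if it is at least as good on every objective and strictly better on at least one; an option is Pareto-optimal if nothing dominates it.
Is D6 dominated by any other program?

No

D1: worse on stipend (28 vs 44).
D2: worse on stipend (31 vs 44).
D3: worse on stipend (19 vs 44).
D4: worse on stipend (41 vs 44).
D5: worse on stipend (7 vs 44).
D7: worse on stipend (32 vs 44).
No option is at least as good as D6 on every objective and strictly better on one.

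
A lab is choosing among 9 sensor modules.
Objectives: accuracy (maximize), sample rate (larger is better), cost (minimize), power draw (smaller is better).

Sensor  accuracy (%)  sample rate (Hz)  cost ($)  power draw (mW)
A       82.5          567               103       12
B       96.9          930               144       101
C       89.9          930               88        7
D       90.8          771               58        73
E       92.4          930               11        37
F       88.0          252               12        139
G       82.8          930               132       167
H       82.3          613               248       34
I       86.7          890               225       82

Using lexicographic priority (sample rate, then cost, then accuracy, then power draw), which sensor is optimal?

E

First maximize sample rate: best is 930, kept {B, C, E, G}.
Then minimize cost: best is 11, kept {E}.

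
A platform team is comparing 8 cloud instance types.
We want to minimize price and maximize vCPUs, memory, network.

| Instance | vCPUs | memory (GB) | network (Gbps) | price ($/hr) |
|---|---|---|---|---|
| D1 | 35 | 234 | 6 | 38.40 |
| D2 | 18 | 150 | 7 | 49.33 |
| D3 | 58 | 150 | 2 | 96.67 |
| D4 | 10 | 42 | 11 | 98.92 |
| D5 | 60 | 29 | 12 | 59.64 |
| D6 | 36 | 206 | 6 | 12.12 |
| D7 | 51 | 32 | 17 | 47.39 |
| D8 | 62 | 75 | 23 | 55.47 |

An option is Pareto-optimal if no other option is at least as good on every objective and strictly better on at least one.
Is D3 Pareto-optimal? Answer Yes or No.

D1: worse on vCPUs (35 vs 58).
D2: worse on vCPUs (18 vs 58).
D4: worse on vCPUs (10 vs 58).
D5: worse on memory (29 vs 150).
D6: worse on vCPUs (36 vs 58).
D7: worse on vCPUs (51 vs 58).
D8: worse on memory (75 vs 150).
No option is at least as good as D3 on every objective and strictly better on one.

Yes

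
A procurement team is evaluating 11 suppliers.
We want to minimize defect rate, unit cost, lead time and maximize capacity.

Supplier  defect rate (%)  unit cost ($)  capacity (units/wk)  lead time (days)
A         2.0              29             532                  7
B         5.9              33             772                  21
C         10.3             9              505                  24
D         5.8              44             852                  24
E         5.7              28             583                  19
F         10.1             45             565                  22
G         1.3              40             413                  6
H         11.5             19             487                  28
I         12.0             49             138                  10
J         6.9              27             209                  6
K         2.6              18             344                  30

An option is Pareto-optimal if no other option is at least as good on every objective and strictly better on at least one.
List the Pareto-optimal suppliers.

A: not dominated.
B: not dominated.
C: not dominated (best unit cost).
D: not dominated (best capacity).
E: not dominated.
F: dominated by B (defect rate 5.9≤10.1, unit cost 33≤45, capacity 772≥565, lead time 21≤22).
G: not dominated (best defect rate).
H: dominated by C (defect rate 10.3≤11.5, unit cost 9≤19, capacity 505≥487, lead time 24≤28).
I: dominated by A (defect rate 2.0≤12.0, unit cost 29≤49, capacity 532≥138, lead time 7≤10).
J: not dominated.
K: not dominated.

A, B, C, D, E, G, J, K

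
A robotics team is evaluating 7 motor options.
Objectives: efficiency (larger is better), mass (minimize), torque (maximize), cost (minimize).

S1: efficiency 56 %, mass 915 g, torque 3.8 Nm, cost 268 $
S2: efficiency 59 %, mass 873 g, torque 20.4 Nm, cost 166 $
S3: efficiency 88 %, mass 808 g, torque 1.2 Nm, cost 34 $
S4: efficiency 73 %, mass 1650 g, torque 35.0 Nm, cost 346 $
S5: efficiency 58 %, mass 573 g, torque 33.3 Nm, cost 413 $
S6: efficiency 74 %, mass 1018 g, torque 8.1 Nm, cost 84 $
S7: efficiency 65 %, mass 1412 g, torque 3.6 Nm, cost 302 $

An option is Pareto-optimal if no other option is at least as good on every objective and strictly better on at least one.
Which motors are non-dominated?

S2, S3, S4, S5, S6

S1: dominated by S2 (efficiency 59≥56, mass 873≤915, torque 20.4≥3.8, cost 166≤268).
S2: not dominated.
S3: not dominated (best efficiency).
S4: not dominated (best torque).
S5: not dominated (best mass).
S6: not dominated.
S7: dominated by S6 (efficiency 74≥65, mass 1018≤1412, torque 8.1≥3.6, cost 84≤302).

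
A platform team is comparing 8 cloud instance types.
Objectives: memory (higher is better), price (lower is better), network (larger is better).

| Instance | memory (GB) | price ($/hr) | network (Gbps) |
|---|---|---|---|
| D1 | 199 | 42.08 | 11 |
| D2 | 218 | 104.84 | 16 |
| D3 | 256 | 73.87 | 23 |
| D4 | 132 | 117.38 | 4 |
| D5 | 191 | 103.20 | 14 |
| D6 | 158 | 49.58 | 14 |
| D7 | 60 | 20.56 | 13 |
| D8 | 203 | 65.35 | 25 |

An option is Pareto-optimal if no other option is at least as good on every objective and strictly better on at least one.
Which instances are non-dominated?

D1: not dominated.
D2: dominated by D3 (memory 256≥218, price 73.87≤104.84, network 23≥16).
D3: not dominated (best memory).
D4: dominated by D1 (memory 199≥132, price 42.08≤117.38, network 11≥4).
D5: dominated by D3 (memory 256≥191, price 73.87≤103.20, network 23≥14).
D6: not dominated.
D7: not dominated (best price).
D8: not dominated (best network).

D1, D3, D6, D7, D8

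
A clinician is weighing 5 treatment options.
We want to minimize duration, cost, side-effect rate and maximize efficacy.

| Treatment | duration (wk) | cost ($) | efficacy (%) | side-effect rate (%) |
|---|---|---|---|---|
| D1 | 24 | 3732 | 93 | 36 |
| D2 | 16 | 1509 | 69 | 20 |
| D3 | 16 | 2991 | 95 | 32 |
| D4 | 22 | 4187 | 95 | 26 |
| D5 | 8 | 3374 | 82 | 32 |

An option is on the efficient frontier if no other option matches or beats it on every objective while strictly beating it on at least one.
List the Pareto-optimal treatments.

D2, D3, D4, D5

D1: dominated by D3 (duration 16≤24, cost 2991≤3732, efficacy 95≥93, side-effect rate 32≤36).
D2: not dominated (best cost).
D3: not dominated.
D4: not dominated.
D5: not dominated (best duration).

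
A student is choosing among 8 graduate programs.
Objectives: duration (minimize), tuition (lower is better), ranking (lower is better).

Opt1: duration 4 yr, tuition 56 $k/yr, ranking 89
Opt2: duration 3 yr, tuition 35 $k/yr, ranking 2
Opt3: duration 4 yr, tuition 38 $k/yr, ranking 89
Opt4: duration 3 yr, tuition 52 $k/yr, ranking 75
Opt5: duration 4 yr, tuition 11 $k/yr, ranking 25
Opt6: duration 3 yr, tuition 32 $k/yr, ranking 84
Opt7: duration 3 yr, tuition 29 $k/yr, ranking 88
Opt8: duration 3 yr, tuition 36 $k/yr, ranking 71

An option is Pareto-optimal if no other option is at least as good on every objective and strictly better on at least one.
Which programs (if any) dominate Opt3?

Opt2, Opt5, Opt6, Opt7, Opt8

Opt2: duration 3≤4, tuition 35≤38, ranking 2≤89 — dominates Opt3.
Opt5: duration 4≤4, tuition 11≤38, ranking 25≤89 — dominates Opt3.
Opt6: duration 3≤4, tuition 32≤38, ranking 84≤89 — dominates Opt3.
Opt7: duration 3≤4, tuition 29≤38, ranking 88≤89 — dominates Opt3.
Opt8: duration 3≤4, tuition 36≤38, ranking 71≤89 — dominates Opt3.
Others (Opt1, Opt4) are each worse than Opt3 on at least one objective.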